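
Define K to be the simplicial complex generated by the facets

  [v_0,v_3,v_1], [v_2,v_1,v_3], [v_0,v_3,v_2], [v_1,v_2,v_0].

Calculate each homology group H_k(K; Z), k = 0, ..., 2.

Take the total order v_0 < v_1 < v_2 < v_3 on the vertex set. Then K (dimension 2) consists of the simplices:

  0-simplices (4): [v_0], [v_1], [v_2], [v_3]
  1-simplices (6): [v_0,v_1], [v_0,v_2], [v_0,v_3], [v_1,v_2], [v_1,v_3], [v_2,v_3]
  2-simplices (4): [v_0,v_1,v_2], [v_0,v_1,v_3], [v_0,v_2,v_3], [v_1,v_2,v_3]

giving chain groups C_0 ≅ Z^4, C_1 ≅ Z^6, C_2 ≅ Z^4.

Boundary ∂_1: C_1 → C_0 sends each edge [p,q] (with p < q) to q − p. For instance
  ∂[v_1,v_2] = [v_2] − [v_1].
This gives a 4×6 integer matrix of rank 3; reducing to Smith normal form yields diagonal entries (1,1,1).

∂_2: C_2 → C_1 maps a triangle to the signed sum of its edges. For instance
  ∂[v_0,v_1,v_3] = [v_1,v_3] − [v_0,v_3] + [v_0,v_1],
  ∂[v_0,v_2,v_3] = [v_2,v_3] − [v_0,v_3] + [v_0,v_2].
The 6×4 boundary matrix has rank 3 and Smith normal form diag(1,1,1).

Computing H_k = (kernel of ∂_k) / (image of ∂_{k+1}):

  H_0: rank C_0 − rank ∂_1 = 4 − 3 = 1, and the invariant factors of ∂_1 are all 1, so H_0 = Z.
  H_1: rank ker ∂_1 − rank ∂_2 = (6 − 3) − 3 = 0, and the invariant factors of ∂_2 are all 1, so H_1 = 0.
  H_2: rank ker ∂_2 − rank ∂_3 = (4 − 3) − 0 = 1, and there is no ∂_3, so H_2 = Z.

As a check, the Euler characteristic is 4 − 6 + 4 = 2, which agrees with 1 − 0 + 1 = 2.

H_0 = Z,  H_1 = 0,  H_2 = Z.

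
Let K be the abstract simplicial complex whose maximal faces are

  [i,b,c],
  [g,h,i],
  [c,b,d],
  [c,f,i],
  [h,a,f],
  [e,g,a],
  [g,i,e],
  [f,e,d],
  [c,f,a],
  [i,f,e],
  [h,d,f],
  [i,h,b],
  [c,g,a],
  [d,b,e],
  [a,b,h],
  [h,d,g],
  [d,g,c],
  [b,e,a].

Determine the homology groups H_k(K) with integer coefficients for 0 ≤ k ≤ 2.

H_0 = Z,  H_1 = Z^2,  H_2 = Z.

Fix the vertex order a < b < c < d < e < f < g < h < i and write every simplex with vertices in increasing order. Then dim K = 2 and the simplices of K are:

  0-simplices (9): a, b, c, d, e, f, g, h, i
  1-simplices (27): ab, ac, ae, af, ag, ah, bc, bd, be, bh, bi, cd, cf, cg, ci, de, df, dg, dh, ef, eg, ei, fh, fi, gh, gi, hi
  2-simplices (18): abe, abh, acf, acg, aeg, afh, bcd, bci, bde, bhi, cdg, cfi, def, dfh, dgh, efi, egi, ghi

Hence C_0 ≅ Z^9, C_1 ≅ Z^27, C_2 ≅ Z^18.

The boundary map ∂_1: C_1 → C_0 maps an edge to its endpoints' difference, ∂[p,q] = q − p.
As a 9×27 matrix over Z this has rank 8, with invariant factors (1,1,1,1,1,1,1,1).

Boundary ∂_2: C_2 → C_1 acts by ∂[p,q,r] = [q,r] − [p,r] + [p,q]. For instance
  ∂ghi = hi − gi + gh,
  ∂efi = fi − ei + ef.
This gives a 27×18 integer matrix of rank 17; reducing to Smith normal form yields diagonal entries (1,1,1,1,1,1,1,1,1,1,1,1,1,1,1,1,1).

Computing H_k = (kernel of ∂_k) / (image of ∂_{k+1}):

  H_0: rank C_0 − rank ∂_1 = 9 − 8 = 1, and the invariant factors of ∂_1 are all 1, so H_0 ≅ Z.
  H_1: rank ker ∂_1 − rank ∂_2 = (27 − 8) − 17 = 2, and the invariant factors of ∂_2 are all 1, so H_1 ≅ Z^2.
  H_2: rank ker ∂_2 − rank ∂_3 = (18 − 17) − 0 = 1, and there is no ∂_3, so H_2 ≅ Z.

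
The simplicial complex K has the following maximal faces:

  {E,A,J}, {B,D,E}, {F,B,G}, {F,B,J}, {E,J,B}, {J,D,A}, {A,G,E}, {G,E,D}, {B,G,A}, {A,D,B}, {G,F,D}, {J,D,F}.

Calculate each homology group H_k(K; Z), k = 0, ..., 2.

H_0 ≅ Z,  H_1 ≅ Z/2,  H_2 = 0.

Order the vertices as A < B < D < E < F < G < J. Listing each simplex with vertices in this order, K has dimension 2 with simplices:

  0-simplices (7): A, B, D, E, F, G, J
  1-simplices (18): AB, AD, AE, AG, AJ, BD, BE, BF, BG, BJ, DE, DF, DG, DJ, EG, EJ, FG, FJ
  2-simplices (12): ABD, ABG, ADJ, AEG, AEJ, BDE, BEJ, BFG, BFJ, DEG, DFG, DFJ

giving chain groups C_0 ≅ Z^7, C_1 ≅ Z^18, C_2 ≅ Z^12.

∂_1: C_1 → C_0 maps an edge to its endpoints' difference, ∂[p,q] = q − p. For instance
  ∂BE = E − B.
As a 7×18 matrix over Z this has rank 6, with invariant factors (1,1,1,1,1,1).

∂_2: C_2 → C_1 sends each 2-simplex [p,q,r] to [q,r] − [p,r] + [p,q]. For instance
  ∂BFG = FG − BG + BF,
  ∂DEG = EG − DG + DE.
As a 18×12 matrix over Z this has rank 12, with invariant factors (1,1,1,1,1,1,1,1,1,1,1,2).

Computing H_k = (kernel of ∂_k) / (image of ∂_{k+1}):

  H_0: rank C_0 − rank ∂_1 = 7 − 6 = 1, and the invariant factors of ∂_1 are all 1, so H_0 = Z.
  H_1: rank ker ∂_1 − rank ∂_2 = (18 − 6) − 12 = 0, and ∂_2 has invariant factor 2 > 1, so H_1 = Z/2.
  H_2: rank ker ∂_2 − rank ∂_3 = (12 − 12) − 0 = 0, and there is no ∂_3, so H_2 = 0.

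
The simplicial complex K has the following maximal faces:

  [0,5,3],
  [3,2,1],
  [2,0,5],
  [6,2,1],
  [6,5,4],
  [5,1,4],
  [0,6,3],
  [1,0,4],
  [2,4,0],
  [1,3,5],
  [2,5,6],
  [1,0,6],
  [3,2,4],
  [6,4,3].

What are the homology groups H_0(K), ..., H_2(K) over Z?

Order the vertices as 0 < 1 < 2 < 3 < 4 < 5 < 6. Listing each simplex with vertices in this order, K has dimension 2 with simplices:

  0-simplices (7): [0], [1], [2], [3], [4], [5], [6]
  1-simplices (21): [0,1], [0,2], [0,3], [0,4], [0,5], [0,6], [1,2], [1,3], [1,4], [1,5], [1,6], [2,3], [2,4], [2,5], [2,6], [3,4], [3,5], [3,6], [4,5], [4,6], [5,6]
  2-simplices (14): [0,1,4], [0,1,6], [0,2,4], [0,2,5], [0,3,5], [0,3,6], [1,2,3], [1,2,6], [1,3,5], [1,4,5], [2,3,4], [2,5,6], [3,4,6], [4,5,6]

giving chain groups C_0 ≅ Z^7, C_1 ≅ Z^21, C_2 ≅ Z^14.

The boundary map ∂_1: C_1 → C_0 sends each edge [p,q] (with p < q) to q − p.
This gives a 7×21 integer matrix of rank 6; reducing to Smith normal form yields diagonal entries (1,1,1,1,1,1).

∂_2: C_2 → C_1 maps a triangle to the signed sum of its edges. For instance
  ∂[0,2,5] = [2,5] − [0,5] + [0,2],
  ∂[3,4,6] = [4,6] − [3,6] + [3,4].
The 21×14 boundary matrix has rank 13 and Smith normal form diag(1,1,1,1,1,1,1,1,1,1,1,1,1).

Now H_k = ker ∂_k / im ∂_{k+1}, so:

  H_0: rank C_0 − rank ∂_1 = 7 − 6 = 1, and the invariant factors of ∂_1 are all 1, so H_0 = Z.
  H_1: rank ker ∂_1 − rank ∂_2 = (21 − 6) − 13 = 2, and the invariant factors of ∂_2 are all 1, so H_1 = Z^2.
  H_2: rank ker ∂_2 − rank ∂_3 = (14 − 13) − 0 = 1, and there is no ∂_3, so H_2 = Z.

(K is a triangulation of the torus T^2.)

H_0 ≅ Z,  H_1 ≅ Z^2,  H_2 ≅ Z.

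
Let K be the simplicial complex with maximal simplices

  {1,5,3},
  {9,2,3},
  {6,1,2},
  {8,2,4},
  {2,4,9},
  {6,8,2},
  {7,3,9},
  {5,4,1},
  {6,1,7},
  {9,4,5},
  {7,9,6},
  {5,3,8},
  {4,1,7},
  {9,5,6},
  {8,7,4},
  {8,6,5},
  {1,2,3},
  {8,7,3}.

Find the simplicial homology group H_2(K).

Order the vertices as 1 < 2 < 3 < 4 < 5 < 6 < 7 < 8 < 9. Listing each simplex with vertices in this order, K has dimension 2 with simplices:

  0-simplices (9): [1], [2], [3], [4], [5], [6], [7], [8], [9]
  1-simplices (27): (27 of them)
  2-simplices (18): [1,2,3], [1,2,6], [1,3,5], [1,4,5], [1,4,7], [1,6,7], [2,3,9], [2,4,8], [2,4,9], [2,6,8], [3,5,8], [3,7,8], [3,7,9], [4,5,9], [4,7,8], [5,6,8], [5,6,9], [6,7,9]

so the chain groups are C_0 ≅ Z^9, C_1 ≅ Z^27, C_2 ≅ Z^18.

The boundary map ∂_1: C_1 → C_0 is given by ∂[p,q] = [q] − [p]. For instance
  ∂[3,7] = [7] − [3].
As a 9×27 matrix over Z this has rank 8, with invariant factors (1,1,1,1,1,1,1,1).

∂_2: C_2 → C_1 acts by ∂[p,q,r] = [q,r] − [p,r] + [p,q]. For instance
  ∂[5,6,8] = [6,8] − [5,8] + [5,6],
  ∂[4,7,8] = [7,8] − [4,8] + [4,7].
The resulting 27×18 matrix has rank 17, and its Smith normal form has invariant factors (1,1,1,1,1,1,1,1,1,1,1,1,1,1,1,1,1).

Computing H_k = (kernel of ∂_k) / (image of ∂_{k+1}):

  H_2: rank ker ∂_2 − rank ∂_3 = (18 − 17) − 0 = 1, and there is no ∂_3, so H_2 ≅ Z.

(K is a triangulation of the torus T^2.)

H_2 ≅ Z.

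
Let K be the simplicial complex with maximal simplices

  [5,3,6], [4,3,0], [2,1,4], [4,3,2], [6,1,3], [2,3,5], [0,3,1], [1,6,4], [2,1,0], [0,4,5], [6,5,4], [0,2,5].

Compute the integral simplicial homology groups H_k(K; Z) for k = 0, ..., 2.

We work with the vertex ordering 0 < 1 < 2 < 3 < 4 < 5 < 6. The simplices of K, each written with vertices in increasing order, are:

  0-simplices (7): [0], [1], [2], [3], [4], [5], [6]
  1-simplices (18): [0,1], [0,2], [0,3], [0,4], [0,5], [1,2], [1,3], [1,4], [1,6], [2,3], [2,4], [2,5], [3,4], [3,5], [3,6], [4,5], [4,6], [5,6]
  2-simplices (12): [0,1,2], [0,1,3], [0,2,5], [0,3,4], [0,4,5], [1,2,4], [1,3,6], [1,4,6], [2,3,4], [2,3,5], [3,5,6], [4,5,6]

so the chain groups are C_0 ≅ Z^7, C_1 ≅ Z^18, C_2 ≅ Z^12.

∂_1: C_1 → C_0 is given by ∂[p,q] = [q] − [p].
The resulting 7×18 matrix has rank 6, and its Smith normal form has invariant factors (1,1,1,1,1,1).

The boundary map ∂_2: C_2 → C_1 maps a triangle to the signed sum of its edges. For instance
  ∂[2,3,4] = [3,4] − [2,4] + [2,3],
  ∂[2,3,5] = [3,5] − [2,5] + [2,3].
This gives a 18×12 integer matrix of rank 12; reducing to Smith normal form yields diagonal entries (1,1,1,1,1,1,1,1,1,1,1,2).

Now H_k = ker ∂_k / im ∂_{k+1}, so:

  H_0: rank C_0 − rank ∂_1 = 7 − 6 = 1, and the invariant factors of ∂_1 are all 1, so H_0 = Z.
  H_1: rank ker ∂_1 − rank ∂_2 = (18 − 6) − 12 = 0, and ∂_2 has invariant factor 2 > 1, so H_1 = Z/2Z.
  H_2: rank ker ∂_2 − rank ∂_3 = (12 − 12) − 0 = 0, and there is no ∂_3, so H_2 = 0.

As a check, the Euler characteristic is 7 − 18 + 12 = 1, which agrees with 1 − 0 + 0 = 1.
(K is a triangulation of the real projective plane RP^2.)

H_0 = Z,  H_1 = Z/2Z,  H_2 = 0.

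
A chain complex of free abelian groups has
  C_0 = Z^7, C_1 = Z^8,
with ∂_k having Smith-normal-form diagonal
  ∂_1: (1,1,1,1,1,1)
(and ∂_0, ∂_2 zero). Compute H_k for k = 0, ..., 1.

H_0: b_0 = 7 − 0 − 6 = 1; torsion from ∂_1 factors > 1: none. So H_0 = Z.
H_1: b_1 = 8 − 6 − 0 = 2; torsion from ∂_2 factors > 1: none. So H_1 = Z^2.

H_0 = Z,  H_1 = Z^2.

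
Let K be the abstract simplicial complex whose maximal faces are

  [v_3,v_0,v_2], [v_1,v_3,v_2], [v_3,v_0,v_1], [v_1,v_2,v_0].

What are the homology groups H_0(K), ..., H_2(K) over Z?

H_0 = Z,  H_1 = 0,  H_2 = Z.

We work with the vertex ordering v_0 < v_1 < v_2 < v_3. The simplices of K, each written with vertices in increasing order, are:

  0-simplices (4): [v_0], [v_1], [v_2], [v_3]
  1-simplices (6): [v_0,v_1], [v_0,v_2], [v_0,v_3], [v_1,v_2], [v_1,v_3], [v_2,v_3]
  2-simplices (4): [v_0,v_1,v_2], [v_0,v_1,v_3], [v_0,v_2,v_3], [v_1,v_2,v_3]

Hence C_0 ≅ Z^4, C_1 ≅ Z^6, C_2 ≅ Z^4.

∂_1: C_1 → C_0 is given by ∂[p,q] = [q] − [p]. For instance
  ∂[v_0,v_2] = [v_2] − [v_0].
The resulting 4×6 matrix has rank 3, and its Smith normal form has invariant factors (1,1,1).

∂_2: C_2 → C_1 acts by ∂[p,q,r] = [q,r] − [p,r] + [p,q]. For instance
  ∂[v_0,v_2,v_3] = [v_2,v_3] − [v_0,v_3] + [v_0,v_2],
  ∂[v_1,v_2,v_3] = [v_2,v_3] − [v_1,v_3] + [v_1,v_2].
This gives a 6×4 integer matrix of rank 3; reducing to Smith normal form yields diagonal entries (1,1,1).

Now H_k = ker ∂_k / im ∂_{k+1}, so:

  H_0: rank C_0 − rank ∂_1 = 4 − 3 = 1, and the invariant factors of ∂_1 are all 1, so H_0 = Z.
  H_1: rank ker ∂_1 − rank ∂_2 = (6 − 3) − 3 = 0, and the invariant factors of ∂_2 are all 1, so H_1 = 0.
  H_2: rank ker ∂_2 − rank ∂_3 = (4 − 3) − 0 = 1, and there is no ∂_3, so H_2 = Z.

As a check, the Euler characteristic is 4 − 6 + 4 = 2, which agrees with 1 − 0 + 1 = 2.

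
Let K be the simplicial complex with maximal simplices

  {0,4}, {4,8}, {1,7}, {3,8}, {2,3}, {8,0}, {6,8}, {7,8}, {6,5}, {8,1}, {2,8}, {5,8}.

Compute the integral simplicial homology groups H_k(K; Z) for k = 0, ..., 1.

Order the vertices as 0 < 1 < 2 < 3 < 4 < 5 < 6 < 7 < 8. Listing each simplex with vertices in this order, K has dimension 1 with simplices:

  0-simplices (9): [0], [1], [2], [3], [4], [5], [6], [7], [8]
  1-simplices (12): [0,4], [0,8], [1,7], [1,8], [2,3], [2,8], [3,8], [4,8], [5,6], [5,8], [6,8], [7,8]

Hence C_0 ≅ Z^9, C_1 ≅ Z^12.

Boundary ∂_1: C_1 → C_0 sends each edge [p,q] (with p < q) to q − p.
This gives a 9×12 integer matrix of rank 8; reducing to Smith normal form yields diagonal entries (1,1,1,1,1,1,1,1).

Reading off H_k = ker ∂_k / im ∂_{k+1}:

  H_0: rank C_0 − rank ∂_1 = 9 − 8 = 1, and the invariant factors of ∂_1 are all 1, so H_0 ≅ Z.
  H_1: rank ker ∂_1 − rank ∂_2 = (12 − 8) − 0 = 4, and there is no ∂_2, so H_1 ≅ Z^4.

As a check, the Euler characteristic is 9 − 12 = -3, which agrees with 1 − 4 = -3.

H_0 ≅ Z,  H_1 ≅ Z^4.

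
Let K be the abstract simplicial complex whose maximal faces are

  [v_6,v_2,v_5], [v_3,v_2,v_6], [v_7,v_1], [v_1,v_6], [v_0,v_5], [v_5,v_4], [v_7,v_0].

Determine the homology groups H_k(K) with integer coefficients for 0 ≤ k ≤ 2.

Fix the vertex order v_0 < v_1 < v_2 < v_3 < v_4 < v_5 < v_6 < v_7 and write every simplex with vertices in increasing order. Then dim K = 2 and the simplices of K are:

  0-simplices (8): [v_0], [v_1], [v_2], [v_3], [v_4], [v_5], [v_6], [v_7]
  1-simplices (10): [v_0,v_5], [v_0,v_7], [v_1,v_6], [v_1,v_7], [v_2,v_3], [v_2,v_5], [v_2,v_6], [v_3,v_6], [v_4,v_5], [v_5,v_6]
  2-simplices (2): [v_2,v_3,v_6], [v_2,v_5,v_6]

Hence C_0 ≅ Z^8, C_1 ≅ Z^10, C_2 ≅ Z^2.

Boundary ∂_1: C_1 → C_0 maps an edge to its endpoints' difference, ∂[p,q] = q − p. For instance
  ∂[v_5,v_6] = [v_6] − [v_5].
As a 8×10 matrix over Z this has rank 7, with invariant factors (1,1,1,1,1,1,1).

The boundary map ∂_2: C_2 → C_1 sends each 2-simplex [p,q,r] to [q,r] − [p,r] + [p,q]. For instance
  ∂[v_2,v_3,v_6] = [v_3,v_6] − [v_2,v_6] + [v_2,v_3],
  ∂[v_2,v_5,v_6] = [v_5,v_6] − [v_2,v_6] + [v_2,v_5].
The resulting 10×2 matrix has rank 2, and its Smith normal form has invariant factors (1,1).

Computing H_k = (kernel of ∂_k) / (image of ∂_{k+1}):

  H_0: rank C_0 − rank ∂_1 = 8 − 7 = 1, and the invariant factors of ∂_1 are all 1, so H_0 ≅ Z.
  H_1: rank ker ∂_1 − rank ∂_2 = (10 − 7) − 2 = 1, and the invariant factors of ∂_2 are all 1, so H_1 ≅ Z.
  H_2: rank ker ∂_2 − rank ∂_3 = (2 − 2) − 0 = 0, and there is no ∂_3, so H_2 ≅ 0.

As a check, the Euler characteristic is 8 − 10 + 2 = 0, which agrees with 1 − 1 + 0 = 0.

H_0 = Z,  H_1 = Z,  H_2 = 0.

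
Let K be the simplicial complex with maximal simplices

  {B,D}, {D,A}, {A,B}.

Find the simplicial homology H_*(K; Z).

H_0 ≅ Z,  H_1 ≅ Z.

We work with the vertex ordering A < B < D. The simplices of K, each written with vertices in increasing order, are:

  0-simplices (3): A, B, D
  1-simplices (3): AB, AD, BD

so the chain groups are C_0 ≅ Z^3, C_1 ≅ Z^3.

Boundary ∂_1: C_1 → C_0 maps an edge to its endpoints' difference, ∂[p,q] = q − p.
The 3×3 boundary matrix has rank 2 and Smith normal form diag(1,1).

From H_k ≅ ker(∂_k) / im(∂_{k+1}) we obtain:

  H_0: rank C_0 − rank ∂_1 = 3 − 2 = 1, and the invariant factors of ∂_1 are all 1, so H_0 = Z.
  H_1: rank ker ∂_1 − rank ∂_2 = (3 − 2) − 0 = 1, and there is no ∂_2, so H_1 = Z.

(K is a triangulation of the circle S^1.)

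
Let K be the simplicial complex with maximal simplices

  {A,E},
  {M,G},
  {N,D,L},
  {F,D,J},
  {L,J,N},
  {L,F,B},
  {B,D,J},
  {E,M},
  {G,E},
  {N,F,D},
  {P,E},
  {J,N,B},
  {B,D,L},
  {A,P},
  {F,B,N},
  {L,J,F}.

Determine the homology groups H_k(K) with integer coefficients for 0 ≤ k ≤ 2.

Take the total order A < B < D < E < F < G < J < L < M < N < P on the vertex set. Then K (dimension 2) consists of the simplices:

  0-simplices (11): A, B, D, E, F, G, J, L, M, N, P
  1-simplices (21): AE, AP, BD, BF, BJ, BL, BN, DF, DJ, DL, DN, EG, EM, EP, FJ, FL, FN, GM, JL, JN, LN
  2-simplices (10): BDJ, BDL, BFL, BFN, BJN, DFJ, DFN, DLN, FJL, JLN

so the chain groups are C_0 ≅ Z^11, C_1 ≅ Z^21, C_2 ≅ Z^10.

∂_1: C_1 → C_0 sends each edge [p,q] (with p < q) to q − p. For instance
  ∂JN = N − J.
The 11×21 boundary matrix has rank 9 and Smith normal form diag(1,1,1,1,1,1,1,1,1).

The boundary map ∂_2: C_2 → C_1 sends each 2-simplex [p,q,r] to [q,r] − [p,r] + [p,q]. For instance
  ∂BDJ = DJ − BJ + BD,
  ∂BFL = FL − BL + BF.
The 21×10 boundary matrix has rank 10 and Smith normal form diag(1,1,1,1,1,1,1,1,1,2).

Computing H_k = (kernel of ∂_k) / (image of ∂_{k+1}):

  H_0: rank C_0 − rank ∂_1 = 11 − 9 = 2, and the invariant factors of ∂_1 are all 1, so H_0 = Z^2.
  H_1: rank ker ∂_1 − rank ∂_2 = (21 − 9) − 10 = 2, and ∂_2 has invariant factor 2 > 1, so H_1 = Z^2 ⊕ Z/2Z.
  H_2: rank ker ∂_2 − rank ∂_3 = (10 − 10) − 0 = 0, and there is no ∂_3, so H_2 = 0.

(K is a triangulation of the disjoint union of the real projective plane RP^2 and a wedge of 2 circles.)

H_0 = Z^2,  H_1 = Z^2 ⊕ Z/2Z,  H_2 = 0.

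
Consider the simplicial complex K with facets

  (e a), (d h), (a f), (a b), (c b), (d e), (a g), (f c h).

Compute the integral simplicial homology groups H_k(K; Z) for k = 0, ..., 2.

We work with the vertex ordering a < b < c < d < e < f < g < h. The simplices of K, each written with vertices in increasing order, are:

  0-simplices (8): a, b, c, d, e, f, g, h
  1-simplices (10): ab, ae, af, ag, bc, cf, ch, de, dh, fh
  2-simplices (1): cfh

so the chain groups are C_0 ≅ Z^8, C_1 ≅ Z^10, C_2 ≅ Z^1.

The boundary map ∂_1: C_1 → C_0 maps an edge to its endpoints' difference, ∂[p,q] = q − p.
This gives a 8×10 integer matrix of rank 7; reducing to Smith normal form yields diagonal entries (1,1,1,1,1,1,1).

∂_2: C_2 → C_1 sends each 2-simplex [p,q,r] to [q,r] − [p,r] + [p,q]. For instance
  ∂cfh = fh − ch + cf.
This gives a 10×1 integer matrix of rank 1; reducing to Smith normal form yields diagonal entries (1).

Reading off H_k = ker ∂_k / im ∂_{k+1}:

  H_0: rank C_0 − rank ∂_1 = 8 − 7 = 1, and the invariant factors of ∂_1 are all 1, so H_0 = Z.
  H_1: rank ker ∂_1 − rank ∂_2 = (10 − 7) − 1 = 2, and the invariant factors of ∂_2 are all 1, so H_1 = Z^2.
  H_2: rank ker ∂_2 − rank ∂_3 = (1 − 1) − 0 = 0, and there is no ∂_3, so H_2 = 0.

H_0 ≅ Z,  H_1 ≅ Z^2,  H_2 = 0.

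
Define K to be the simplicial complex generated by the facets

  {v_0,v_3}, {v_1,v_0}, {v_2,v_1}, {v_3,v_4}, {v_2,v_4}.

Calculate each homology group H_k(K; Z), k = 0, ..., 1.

K has 5 vertices, 5 edges.
rank ∂_0 = 0, rank ∂_1 = 4 ⇒ b_0 = 5 − 0 − 4 = 1; all invariant factors of ∂_1 are 1 so no torsion. So H_0 = Z.
rank ∂_1 = 4, rank ∂_2 = 0 ⇒ b_1 = 5 − 4 − 0 = 1. So H_1 = Z.

H_0 = Z,  H_1 = Z.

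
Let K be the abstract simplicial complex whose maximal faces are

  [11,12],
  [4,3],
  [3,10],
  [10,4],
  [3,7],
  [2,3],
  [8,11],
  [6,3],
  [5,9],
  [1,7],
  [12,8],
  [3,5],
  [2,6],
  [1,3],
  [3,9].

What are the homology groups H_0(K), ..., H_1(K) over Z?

Take the total order 1 < 2 < 3 < 4 < 5 < 6 < 7 < 8 < 9 < 10 < 11 < 12 on the vertex set. Then K (dimension 1) consists of the simplices:

  0-simplices (12): [1], [2], [3], [4], [5], [6], [7], [8], [9], [10], [11], [12]
  1-simplices (15): [1,3], [1,7], [2,3], [2,6], [3,4], [3,5], [3,6], [3,7], [3,9], [3,10], [4,10], [5,9], [8,11], [8,12], [11,12]

Hence C_0 ≅ Z^12, C_1 ≅ Z^15.

Boundary ∂_1: C_1 → C_0 maps an edge to its endpoints' difference, ∂[p,q] = q − p. For instance
  ∂[3,6] = [6] − [3].
This gives a 12×15 integer matrix of rank 10; reducing to Smith normal form yields diagonal entries (1,1,1,1,1,1,1,1,1,1).

Reading off H_k = ker ∂_k / im ∂_{k+1}:

  H_0: rank C_0 − rank ∂_1 = 12 − 10 = 2, and the invariant factors of ∂_1 are all 1, so H_0 ≅ Z^2.
  H_1: rank ker ∂_1 − rank ∂_2 = (15 − 10) − 0 = 5, and there is no ∂_2, so H_1 ≅ Z^5.

(K is a triangulation of the disjoint union of the circle S^1 and a wedge of 4 circles.)

H_0 = Z^2,  H_1 = Z^5.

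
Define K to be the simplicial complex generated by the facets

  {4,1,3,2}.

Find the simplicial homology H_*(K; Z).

Take the total order 1 < 2 < 3 < 4 on the vertex set. Then K (dimension 3) consists of the simplices:

  0-simplices (4): [1], [2], [3], [4]
  1-simplices (6): [1,2], [1,3], [1,4], [2,3], [2,4], [3,4]
  2-simplices (4): [1,2,3], [1,2,4], [1,3,4], [2,3,4]
  3-simplices (1): [1,2,3,4]

Hence C_0 ≅ Z^4, C_1 ≅ Z^6, C_2 ≅ Z^4, C_3 ≅ Z^1.

∂_1: C_1 → C_0 is given by ∂[p,q] = [q] − [p].
As a 4×6 matrix over Z this has rank 3, with invariant factors (1,1,1).

The boundary map ∂_2: C_2 → C_1 acts by ∂[p,q,r] = [q,r] − [p,r] + [p,q]. For instance
  ∂[2,3,4] = [3,4] − [2,4] + [2,3],
  ∂[1,2,4] = [2,4] − [1,4] + [1,2].
As a 6×4 matrix over Z this has rank 3, with invariant factors (1,1,1).

The boundary map ∂_3: C_3 → C_2 sends each 3-simplex σ to the alternating sum Σ_i (−1)^i (σ with its i-th vertex removed). For instance
  ∂[1,2,3,4] = [2,3,4] − [1,3,4] + [1,2,4] − [1,2,3].
The resulting 4×1 matrix has rank 1, and its Smith normal form has invariant factors (1).

From H_k ≅ ker(∂_k) / im(∂_{k+1}) we obtain:

  H_0: rank C_0 − rank ∂_1 = 4 − 3 = 1, and the invariant factors of ∂_1 are all 1, so H_0 = Z.
  H_1: rank ker ∂_1 − rank ∂_2 = (6 − 3) − 3 = 0, and the invariant factors of ∂_2 are all 1, so H_1 = 0.
  H_2: rank ker ∂_2 − rank ∂_3 = (4 − 3) − 1 = 0, and the invariant factors of ∂_3 are all 1, so H_2 = 0.
  H_3: rank ker ∂_3 − rank ∂_4 = (1 − 1) − 0 = 0, and there is no ∂_4, so H_3 = 0.

H_0 = Z,  H_1 = 0,  H_2 = 0,  H_3 = 0.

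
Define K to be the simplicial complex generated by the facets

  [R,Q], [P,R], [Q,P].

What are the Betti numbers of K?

Order the vertices as P < Q < R. Listing each simplex with vertices in this order, K has dimension 1 with simplices:

  0-simplices (3): P, Q, R
  1-simplices (3): PQ, PR, QR

so the chain groups are C_0 ≅ Z^3, C_1 ≅ Z^3.

∂_1: C_1 → C_0 is given by ∂[p,q] = [q] − [p]. For instance
  ∂QR = R − Q.
As a 3×3 matrix over Z this has rank 2, with invariant factors (1,1).

Reading off H_k = ker ∂_k / im ∂_{k+1}:

  H_0: rank C_0 − rank ∂_1 = 3 − 2 = 1, and the invariant factors of ∂_1 are all 1, so H_0 = Z.
  H_1: rank ker ∂_1 − rank ∂_2 = (3 − 2) − 0 = 1, and there is no ∂_2, so H_1 = Z.

As a check, the Euler characteristic is 3 − 3 = 0, which agrees with 1 − 1 = 0.
(K is a triangulation of the circle S^1.)

Hence the Betti numbers are b_0 = 1, b_1 = 1.

b_0 = 1, b_1 = 1.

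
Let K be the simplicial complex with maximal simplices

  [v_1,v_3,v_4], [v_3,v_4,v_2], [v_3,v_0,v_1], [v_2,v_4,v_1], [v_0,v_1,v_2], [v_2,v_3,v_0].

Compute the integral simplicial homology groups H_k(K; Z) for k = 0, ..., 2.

H_0 = Z,  H_1 = 0,  H_2 = Z.

K has 5 vertices, 9 edges, 6 triangles.
rank ∂_0 = 0, rank ∂_1 = 4 ⇒ b_0 = 5 − 0 − 4 = 1; all invariant factors of ∂_1 are 1 so no torsion. So H_0 = Z.
rank ∂_1 = 4, rank ∂_2 = 5 ⇒ b_1 = 9 − 4 − 5 = 0; all invariant factors of ∂_2 are 1 so no torsion. So H_1 = 0.
rank ∂_2 = 5, rank ∂_3 = 0 ⇒ b_2 = 6 − 5 − 0 = 1. So H_2 = Z.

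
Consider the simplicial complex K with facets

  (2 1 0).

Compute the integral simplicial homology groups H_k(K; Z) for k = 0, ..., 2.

We work with the vertex ordering 0 < 1 < 2. The simplices of K, each written with vertices in increasing order, are:

  0-simplices (3): [0], [1], [2]
  1-simplices (3): [0,1], [0,2], [1,2]
  2-simplices (1): [0,1,2]

giving chain groups C_0 ≅ Z^3, C_1 ≅ Z^3, C_2 ≅ Z^1.

The boundary map ∂_1: C_1 → C_0 maps an edge to its endpoints' difference, ∂[p,q] = q − p. For instance
  ∂[1,2] = [2] − [1].
As a 3×3 matrix over Z this has rank 2, with invariant factors (1,1).

∂_2: C_2 → C_1 sends each 2-simplex [p,q,r] to [q,r] − [p,r] + [p,q]. For instance
  ∂[0,1,2] = [1,2] − [0,2] + [0,1].
The resulting 3×1 matrix has rank 1, and its Smith normal form has invariant factors (1).

Computing H_k = (kernel of ∂_k) / (image of ∂_{k+1}):

  H_0: rank C_0 − rank ∂_1 = 3 − 2 = 1, and the invariant factors of ∂_1 are all 1, so H_0 ≅ Z.
  H_1: rank ker ∂_1 − rank ∂_2 = (3 − 2) − 1 = 0, and the invariant factors of ∂_2 are all 1, so H_1 ≅ 0.
  H_2: rank ker ∂_2 − rank ∂_3 = (1 − 1) − 0 = 0, and there is no ∂_3, so H_2 ≅ 0.

As a check, the Euler characteristic is 3 − 3 + 1 = 1, which agrees with 1 − 0 + 0 = 1.
(K is a triangulation of the 2-simplex.)

H_0 ≅ Z,  H_1 = 0,  H_2 = 0.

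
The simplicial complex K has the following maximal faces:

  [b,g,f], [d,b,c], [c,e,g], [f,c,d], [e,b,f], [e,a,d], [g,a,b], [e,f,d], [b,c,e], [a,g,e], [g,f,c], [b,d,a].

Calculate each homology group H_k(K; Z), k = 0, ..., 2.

Order the vertices as a < b < c < d < e < f < g. Listing each simplex with vertices in this order, K has dimension 2 with simplices:

  0-simplices (7): a, b, c, d, e, f, g
  1-simplices (18): ab, ad, ae, ag, bc, bd, be, bf, bg, cd, ce, cf, cg, de, df, ef, eg, fg
  2-simplices (12): abd, abg, ade, aeg, bcd, bce, bef, bfg, cdf, ceg, cfg, def

giving chain groups C_0 ≅ Z^7, C_1 ≅ Z^18, C_2 ≅ Z^12.

Boundary ∂_1: C_1 → C_0 sends each edge [p,q] (with p < q) to q − p.
The 7×18 boundary matrix has rank 6 and Smith normal form diag(1,1,1,1,1,1).

Boundary ∂_2: C_2 → C_1 maps a triangle to the signed sum of its edges. For instance
  ∂cfg = fg − cg + cf,
  ∂bfg = fg − bg + bf.
The 18×12 boundary matrix has rank 12 and Smith normal form diag(1,1,1,1,1,1,1,1,1,1,1,2).

From H_k ≅ ker(∂_k) / im(∂_{k+1}) we obtain:

  H_0: rank C_0 − rank ∂_1 = 7 − 6 = 1, and the invariant factors of ∂_1 are all 1, so H_0 = Z.
  H_1: rank ker ∂_1 − rank ∂_2 = (18 − 6) − 12 = 0, and ∂_2 has invariant factor 2 > 1, so H_1 = Z/2.
  H_2: rank ker ∂_2 − rank ∂_3 = (12 − 12) − 0 = 0, and there is no ∂_3, so H_2 = 0.

H_0 ≅ Z,  H_1 ≅ Z/2,  H_2 = 0.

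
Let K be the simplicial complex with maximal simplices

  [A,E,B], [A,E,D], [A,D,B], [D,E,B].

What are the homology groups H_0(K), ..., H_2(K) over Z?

H_0 ≅ Z,  H_1 = 0,  H_2 ≅ Z.

Take the total order A < B < D < E on the vertex set. Then K (dimension 2) consists of the simplices:

  0-simplices (4): A, B, D, E
  1-simplices (6): AB, AD, AE, BD, BE, DE
  2-simplices (4): ABD, ABE, ADE, BDE

Hence C_0 ≅ Z^4, C_1 ≅ Z^6, C_2 ≅ Z^4.

∂_1: C_1 → C_0 is given by ∂[p,q] = [q] − [p].
This gives a 4×6 integer matrix of rank 3; reducing to Smith normal form yields diagonal entries (1,1,1).

∂_2: C_2 → C_1 sends each 2-simplex [p,q,r] to [q,r] − [p,r] + [p,q]. For instance
  ∂ADE = DE − AE + AD,
  ∂BDE = DE − BE + BD.
This gives a 6×4 integer matrix of rank 3; reducing to Smith normal form yields diagonal entries (1,1,1).

Computing H_k = (kernel of ∂_k) / (image of ∂_{k+1}):

  H_0: rank C_0 − rank ∂_1 = 4 − 3 = 1, and the invariant factors of ∂_1 are all 1, so H_0 = Z.
  H_1: rank ker ∂_1 − rank ∂_2 = (6 − 3) − 3 = 0, and the invariant factors of ∂_2 are all 1, so H_1 = 0.
  H_2: rank ker ∂_2 − rank ∂_3 = (4 − 3) − 0 = 1, and there is no ∂_3, so H_2 = Z.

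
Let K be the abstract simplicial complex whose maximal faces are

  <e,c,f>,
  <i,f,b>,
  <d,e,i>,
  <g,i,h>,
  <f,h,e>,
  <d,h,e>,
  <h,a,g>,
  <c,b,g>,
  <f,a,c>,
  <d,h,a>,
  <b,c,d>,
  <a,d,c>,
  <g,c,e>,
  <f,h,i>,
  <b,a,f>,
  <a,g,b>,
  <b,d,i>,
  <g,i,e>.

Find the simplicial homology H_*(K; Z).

Take the total order a < b < c < d < e < f < g < h < i on the vertex set. Then K (dimension 2) consists of the simplices:

  0-simplices (9): a, b, c, d, e, f, g, h, i
  1-simplices (27): ab, ac, ad, af, ag, ah, bc, bd, bf, bg, bi, cd, ce, cf, cg, de, dh, di, ef, eg, eh, ei, fh, fi, gh, gi, hi
  2-simplices (18): abf, abg, acd, acf, adh, agh, bcd, bcg, bdi, bfi, cef, ceg, deh, dei, efh, egi, fhi, ghi

so the chain groups are C_0 ≅ Z^9, C_1 ≅ Z^27, C_2 ≅ Z^18.

Boundary ∂_1: C_1 → C_0 maps an edge to its endpoints' difference, ∂[p,q] = q − p.
As a 9×27 matrix over Z this has rank 8, with invariant factors (1,1,1,1,1,1,1,1).

∂_2: C_2 → C_1 sends each 2-simplex [p,q,r] to [q,r] − [p,r] + [p,q]. For instance
  ∂ghi = hi − gi + gh,
  ∂bdi = di − bi + bd.
This gives a 27×18 integer matrix of rank 18; reducing to Smith normal form yields diagonal entries (1,1,1,1,1,1,1,1,1,1,1,1,1,1,1,1,1,2).

Computing H_k = (kernel of ∂_k) / (image of ∂_{k+1}):

  H_0: rank C_0 − rank ∂_1 = 9 − 8 = 1, and the invariant factors of ∂_1 are all 1, so H_0 ≅ Z.
  H_1: rank ker ∂_1 − rank ∂_2 = (27 − 8) − 18 = 1, and ∂_2 has invariant factor 2 > 1, so H_1 ≅ Z ⊕ Z/2Z.
  H_2: rank ker ∂_2 − rank ∂_3 = (18 − 18) − 0 = 0, and there is no ∂_3, so H_2 ≅ 0.

H_0 ≅ Z,  H_1 ≅ Z ⊕ Z/2Z,  H_2 = 0.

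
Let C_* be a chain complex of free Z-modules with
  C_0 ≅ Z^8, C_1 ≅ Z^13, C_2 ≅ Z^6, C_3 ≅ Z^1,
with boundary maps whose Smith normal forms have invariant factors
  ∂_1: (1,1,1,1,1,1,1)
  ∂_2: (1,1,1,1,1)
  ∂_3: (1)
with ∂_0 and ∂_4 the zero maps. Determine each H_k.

H_0: b_0 = 8 − 0 − 7 = 1; torsion from ∂_1 factors > 1: none. So H_0 ≅ Z.
H_1: b_1 = 13 − 7 − 5 = 1; torsion from ∂_2 factors > 1: none. So H_1 ≅ Z.
H_2: b_2 = 6 − 5 − 1 = 0; torsion from ∂_3 factors > 1: none. So H_2 ≅ 0.
H_3: b_3 = 1 − 1 − 0 = 0; torsion from ∂_4 factors > 1: none. So H_3 ≅ 0.

H_0 ≅ Z,  H_1 ≅ Z,  H_2 = 0,  H_3 = 0.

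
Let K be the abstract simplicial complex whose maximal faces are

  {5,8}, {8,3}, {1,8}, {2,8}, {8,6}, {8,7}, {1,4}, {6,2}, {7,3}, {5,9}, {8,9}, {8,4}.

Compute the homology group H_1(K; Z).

Take the total order 1 < 2 < 3 < 4 < 5 < 6 < 7 < 8 < 9 on the vertex set. Then K (dimension 1) consists of the simplices:

  0-simplices (9): [1], [2], [3], [4], [5], [6], [7], [8], [9]
  1-simplices (12): [1,4], [1,8], [2,6], [2,8], [3,7], [3,8], [4,8], [5,8], [5,9], [6,8], [7,8], [8,9]

Hence C_0 ≅ Z^9, C_1 ≅ Z^12.

Boundary ∂_1: C_1 → C_0 is given by ∂[p,q] = [q] − [p].
As a 9×12 matrix over Z this has rank 8, with invariant factors (1,1,1,1,1,1,1,1).

Reading off H_k = ker ∂_k / im ∂_{k+1}:

  H_1: rank ker ∂_1 − rank ∂_2 = (12 − 8) − 0 = 4, and there is no ∂_2, so H_1 = Z^4.

(K is a triangulation of a wedge of 4 circles.)

H_1 = Z^4.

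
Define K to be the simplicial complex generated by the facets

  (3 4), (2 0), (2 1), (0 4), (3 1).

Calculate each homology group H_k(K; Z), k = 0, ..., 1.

Take the total order 0 < 1 < 2 < 3 < 4 on the vertex set. Then K (dimension 1) consists of the simplices:

  0-simplices (5): [0], [1], [2], [3], [4]
  1-simplices (5): [0,2], [0,4], [1,2], [1,3], [3,4]

giving chain groups C_0 ≅ Z^5, C_1 ≅ Z^5.

The boundary map ∂_1: C_1 → C_0 maps an edge to its endpoints' difference, ∂[p,q] = q − p. For instance
  ∂[1,2] = [2] − [1].
As a 5×5 matrix over Z this has rank 4, with invariant factors (1,1,1,1).

From H_k ≅ ker(∂_k) / im(∂_{k+1}) we obtain:

  H_0: rank C_0 − rank ∂_1 = 5 − 4 = 1, and the invariant factors of ∂_1 are all 1, so H_0 = Z.
  H_1: rank ker ∂_1 − rank ∂_2 = (5 − 4) − 0 = 1, and there is no ∂_2, so H_1 = Z.

As a check, the Euler characteristic is 5 − 5 = 0, which agrees with 1 − 1 = 0.
(K is a triangulation of the circle S^1.)

H_0 = Z,  H_1 = Z.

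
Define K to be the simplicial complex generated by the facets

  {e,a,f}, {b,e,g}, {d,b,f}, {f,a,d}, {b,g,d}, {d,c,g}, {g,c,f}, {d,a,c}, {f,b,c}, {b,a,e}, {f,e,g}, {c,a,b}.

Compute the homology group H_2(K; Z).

Fix the vertex order a < b < c < d < e < f < g and write every simplex with vertices in increasing order. Then dim K = 2 and the simplices of K are:

  0-simplices (7): a, b, c, d, e, f, g
  1-simplices (18): ab, ac, ad, ae, af, bc, bd, be, bf, bg, cd, cf, cg, df, dg, ef, eg, fg
  2-simplices (12): abc, abe, acd, adf, aef, bcf, bdf, bdg, beg, cdg, cfg, efg

Hence C_0 ≅ Z^7, C_1 ≅ Z^18, C_2 ≅ Z^12.

∂_1: C_1 → C_0 sends each edge [p,q] (with p < q) to q − p. For instance
  ∂fg = g − f.
The 7×18 boundary matrix has rank 6 and Smith normal form diag(1,1,1,1,1,1).

∂_2: C_2 → C_1 maps a triangle to the signed sum of its edges. For instance
  ∂abc = bc − ac + ab,
  ∂bdf = df − bf + bd.
This gives a 18×12 integer matrix of rank 12; reducing to Smith normal form yields diagonal entries (1,1,1,1,1,1,1,1,1,1,1,2).

Reading off H_k = ker ∂_k / im ∂_{k+1}:

  H_2: rank ker ∂_2 − rank ∂_3 = (12 − 12) − 0 = 0, and there is no ∂_3, so H_2 = 0.

(K is a triangulation of the real projective plane RP^2.)

H_2 = 0.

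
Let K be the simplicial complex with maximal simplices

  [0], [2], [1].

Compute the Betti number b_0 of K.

b_0 = 3.

Take the total order 0 < 1 < 2 on the vertex set. Then K (dimension 0) consists of the simplices:

  0-simplices (3): [0], [1], [2]

giving chain groups C_0 ≅ Z^3.

Computing H_k = (kernel of ∂_k) / (image of ∂_{k+1}):

  H_0: rank C_0 − rank ∂_1 = 3 − 0 = 3, and there is no ∂_1, so H_0 ≅ Z^3.

(K is a triangulation of a set of 3 points.)

Hence the Betti numbers are b_0 = 3.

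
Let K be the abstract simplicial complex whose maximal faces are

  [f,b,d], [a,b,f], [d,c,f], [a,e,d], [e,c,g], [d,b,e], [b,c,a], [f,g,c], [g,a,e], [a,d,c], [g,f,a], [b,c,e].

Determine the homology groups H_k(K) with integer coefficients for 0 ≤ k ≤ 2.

Take the total order a < b < c < d < e < f < g on the vertex set. Then K (dimension 2) consists of the simplices:

  0-simplices (7): a, b, c, d, e, f, g
  1-simplices (18): ab, ac, ad, ae, af, ag, bc, bd, be, bf, cd, ce, cf, cg, de, df, eg, fg
  2-simplices (12): abc, abf, acd, ade, aeg, afg, bce, bde, bdf, cdf, ceg, cfg

giving chain groups C_0 ≅ Z^7, C_1 ≅ Z^18, C_2 ≅ Z^12.

∂_1: C_1 → C_0 maps an edge to its endpoints' difference, ∂[p,q] = q − p. For instance
  ∂bf = f − b.
The resulting 7×18 matrix has rank 6, and its Smith normal form has invariant factors (1,1,1,1,1,1).

∂_2: C_2 → C_1 maps a triangle to the signed sum of its edges. For instance
  ∂ceg = eg − cg + ce,
  ∂bde = de − be + bd.
The 18×12 boundary matrix has rank 12 and Smith normal form diag(1,1,1,1,1,1,1,1,1,1,1,2).

Reading off H_k = ker ∂_k / im ∂_{k+1}:

  H_0: rank C_0 − rank ∂_1 = 7 − 6 = 1, and the invariant factors of ∂_1 are all 1, so H_0 ≅ Z.
  H_1: rank ker ∂_1 − rank ∂_2 = (18 − 6) − 12 = 0, and ∂_2 has invariant factor 2 > 1, so H_1 ≅ Z_2.
  H_2: rank ker ∂_2 − rank ∂_3 = (12 − 12) − 0 = 0, and there is no ∂_3, so H_2 ≅ 0.

H_0 = Z,  H_1 = Z_2,  H_2 = 0.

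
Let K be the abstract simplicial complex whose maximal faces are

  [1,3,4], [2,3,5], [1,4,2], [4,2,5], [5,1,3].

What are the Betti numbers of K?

b_0 = 1, b_1 = 1, b_2 = 0.

Take the total order 1 < 2 < 3 < 4 < 5 on the vertex set. Then K (dimension 2) consists of the simplices:

  0-simplices (5): [1], [2], [3], [4], [5]
  1-simplices (10): [1,2], [1,3], [1,4], [1,5], [2,3], [2,4], [2,5], [3,4], [3,5], [4,5]
  2-simplices (5): [1,2,4], [1,3,4], [1,3,5], [2,3,5], [2,4,5]

Hence C_0 ≅ Z^5, C_1 ≅ Z^10, C_2 ≅ Z^5.

Boundary ∂_1: C_1 → C_0 sends each edge [p,q] (with p < q) to q − p.
This gives a 5×10 integer matrix of rank 4; reducing to Smith normal form yields diagonal entries (1,1,1,1).

∂_2: C_2 → C_1 acts by ∂[p,q,r] = [q,r] − [p,r] + [p,q]. For instance
  ∂[2,3,5] = [3,5] − [2,5] + [2,3],
  ∂[1,2,4] = [2,4] − [1,4] + [1,2].
As a 10×5 matrix over Z this has rank 5, with invariant factors (1,1,1,1,1).

From H_k ≅ ker(∂_k) / im(∂_{k+1}) we obtain:

  H_0: rank C_0 − rank ∂_1 = 5 − 4 = 1, and the invariant factors of ∂_1 are all 1, so H_0 = Z.
  H_1: rank ker ∂_1 − rank ∂_2 = (10 − 4) − 5 = 1, and the invariant factors of ∂_2 are all 1, so H_1 = Z.
  H_2: rank ker ∂_2 − rank ∂_3 = (5 − 5) − 0 = 0, and there is no ∂_3, so H_2 = 0.

Hence the Betti numbers are b_0 = 1, b_1 = 1, b_2 = 0.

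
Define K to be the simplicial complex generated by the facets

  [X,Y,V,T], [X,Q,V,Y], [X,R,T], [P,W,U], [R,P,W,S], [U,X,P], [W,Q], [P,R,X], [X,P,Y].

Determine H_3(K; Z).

Take the total order P < Q < R < S < T < U < V < W < X < Y on the vertex set. Then K (dimension 3) consists of the simplices:

  0-simplices (10): P, Q, R, S, T, U, V, W, X, Y
  1-simplices (23): PR, PS, PU, PW, PX, PY, QV, QW, QX, QY, RS, RT, RW, RX, SW, TV, TX, TY, UW, UX, VX, VY, XY
  2-simplices (16): PRS, PRW, PRX, PSW, PUW, PUX, PXY, QVX, QVY, QXY, RSW, RTX, TVX, TVY, TXY, VXY
  3-simplices (3): PRSW, QVXY, TVXY

Hence C_0 ≅ Z^10, C_1 ≅ Z^23, C_2 ≅ Z^16, C_3 ≅ Z^3.

Boundary ∂_1: C_1 → C_0 maps an edge to its endpoints' difference, ∂[p,q] = q − p. For instance
  ∂SW = W − S.
The resulting 10×23 matrix has rank 9, and its Smith normal form has invariant factors (1,1,1,1,1,1,1,1,1).

∂_2: C_2 → C_1 sends each 2-simplex [p,q,r] to [q,r] − [p,r] + [p,q]. For instance
  ∂PUW = UW − PW + PU,
  ∂PXY = XY − PY + PX.
The resulting 23×16 matrix has rank 13, and its Smith normal form has invariant factors (1,1,1,1,1,1,1,1,1,1,1,1,1).

The boundary map ∂_3: C_3 → C_2 sends each 3-simplex σ to the alternating sum Σ_i (−1)^i (σ with its i-th vertex removed). For instance
  ∂PRSW = RSW − PSW + PRW − PRS,
  ∂TVXY = VXY − TXY + TVY − TVX.
As a 16×3 matrix over Z this has rank 3, with invariant factors (1,1,1).

Computing H_k = (kernel of ∂_k) / (image of ∂_{k+1}):

  H_3: rank ker ∂_3 − rank ∂_4 = (3 − 3) − 0 = 0, and there is no ∂_4, so H_3 ≅ 0.

H_3 = 0.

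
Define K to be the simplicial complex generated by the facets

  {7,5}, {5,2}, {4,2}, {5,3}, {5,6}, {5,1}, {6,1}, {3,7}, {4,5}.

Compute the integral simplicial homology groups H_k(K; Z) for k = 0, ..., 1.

H_0 ≅ Z,  H_1 ≅ Z^3.

Take the total order 1 < 2 < 3 < 4 < 5 < 6 < 7 on the vertex set. Then K (dimension 1) consists of the simplices:

  0-simplices (7): [1], [2], [3], [4], [5], [6], [7]
  1-simplices (9): [1,5], [1,6], [2,4], [2,5], [3,5], [3,7], [4,5], [5,6], [5,7]

Hence C_0 ≅ Z^7, C_1 ≅ Z^9.

The boundary map ∂_1: C_1 → C_0 is given by ∂[p,q] = [q] − [p]. For instance
  ∂[5,6] = [6] − [5].
This gives a 7×9 integer matrix of rank 6; reducing to Smith normal form yields diagonal entries (1,1,1,1,1,1).

Reading off H_k = ker ∂_k / im ∂_{k+1}:

  H_0: rank C_0 − rank ∂_1 = 7 − 6 = 1, and the invariant factors of ∂_1 are all 1, so H_0 ≅ Z.
  H_1: rank ker ∂_1 − rank ∂_2 = (9 − 6) − 0 = 3, and there is no ∂_2, so H_1 ≅ Z^3.

As a check, the Euler characteristic is 7 − 9 = -2, which agrees with 1 − 3 = -2.
(K is a triangulation of a wedge of 3 circles.)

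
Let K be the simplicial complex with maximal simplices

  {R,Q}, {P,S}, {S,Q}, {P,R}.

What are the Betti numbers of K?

K has 4 vertices, 4 edges.
rank ∂_0 = 0, rank ∂_1 = 3 ⇒ b_0 = 4 − 0 − 3 = 1; all invariant factors of ∂_1 are 1 so no torsion. So H_0 = Z.
rank ∂_1 = 3, rank ∂_2 = 0 ⇒ b_1 = 4 − 3 − 0 = 1. So H_1 = Z.

b_0 = 1, b_1 = 1.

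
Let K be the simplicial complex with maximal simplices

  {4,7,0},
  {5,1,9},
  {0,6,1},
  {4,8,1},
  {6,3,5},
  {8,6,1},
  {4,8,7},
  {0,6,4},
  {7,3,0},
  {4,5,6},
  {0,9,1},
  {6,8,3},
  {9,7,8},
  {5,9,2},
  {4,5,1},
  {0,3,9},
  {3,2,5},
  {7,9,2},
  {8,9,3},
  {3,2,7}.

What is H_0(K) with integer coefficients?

We work with the vertex ordering 0 < 1 < 2 < 3 < 4 < 5 < 6 < 7 < 8 < 9. The simplices of K, each written with vertices in increasing order, are:

  0-simplices (10): [0], [1], [2], [3], [4], [5], [6], [7], [8], [9]
  1-simplices (30): (30 of them)
  2-simplices (20): (20 of them)

Hence C_0 ≅ Z^10, C_1 ≅ Z^30, C_2 ≅ Z^20.

∂_1: C_1 → C_0 sends each edge [p,q] (with p < q) to q − p. For instance
  ∂[0,6] = [6] − [0].
As a 10×30 matrix over Z this has rank 9, with invariant factors (1,1,1,1,1,1,1,1,1).

Boundary ∂_2: C_2 → C_1 maps a triangle to the signed sum of its edges. For instance
  ∂[2,7,9] = [7,9] − [2,9] + [2,7],
  ∂[3,6,8] = [6,8] − [3,8] + [3,6].
The resulting 30×20 matrix has rank 20, and its Smith normal form has invariant factors (1,1,1,1,1,1,1,1,1,1,1,1,1,1,1,1,1,1,1,2).

Reading off H_k = ker ∂_k / im ∂_{k+1}:

  H_0: rank C_0 − rank ∂_1 = 10 − 9 = 1, and the invariant factors of ∂_1 are all 1, so H_0 ≅ Z.

H_0 = Z.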